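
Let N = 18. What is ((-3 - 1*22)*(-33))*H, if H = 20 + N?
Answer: 31350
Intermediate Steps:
H = 38 (H = 20 + 18 = 38)
((-3 - 1*22)*(-33))*H = ((-3 - 1*22)*(-33))*38 = ((-3 - 22)*(-33))*38 = -25*(-33)*38 = 825*38 = 31350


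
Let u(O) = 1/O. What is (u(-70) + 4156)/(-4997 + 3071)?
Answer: -96973/44940 ≈ -2.1578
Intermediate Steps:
(u(-70) + 4156)/(-4997 + 3071) = (1/(-70) + 4156)/(-4997 + 3071) = (-1/70 + 4156)/(-1926) = (290919/70)*(-1/1926) = -96973/44940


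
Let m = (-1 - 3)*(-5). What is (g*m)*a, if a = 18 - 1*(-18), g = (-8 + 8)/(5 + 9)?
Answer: 0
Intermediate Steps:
m = 20 (m = -4*(-5) = 20)
g = 0 (g = 0/14 = 0*(1/14) = 0)
a = 36 (a = 18 + 18 = 36)
(g*m)*a = (0*20)*36 = 0*36 = 0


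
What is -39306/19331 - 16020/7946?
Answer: -311004048/76802063 ≈ -4.0494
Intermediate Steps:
-39306/19331 - 16020/7946 = -39306*1/19331 - 16020*1/7946 = -39306/19331 - 8010/3973 = -311004048/76802063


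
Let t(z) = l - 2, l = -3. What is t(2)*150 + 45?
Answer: -705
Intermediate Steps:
t(z) = -5 (t(z) = -3 - 2 = -5)
t(2)*150 + 45 = -5*150 + 45 = -750 + 45 = -705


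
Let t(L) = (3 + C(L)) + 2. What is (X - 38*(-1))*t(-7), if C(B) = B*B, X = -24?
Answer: 756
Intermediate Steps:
C(B) = B²
t(L) = 5 + L² (t(L) = (3 + L²) + 2 = 5 + L²)
(X - 38*(-1))*t(-7) = (-24 - 38*(-1))*(5 + (-7)²) = (-24 + 38)*(5 + 49) = 14*54 = 756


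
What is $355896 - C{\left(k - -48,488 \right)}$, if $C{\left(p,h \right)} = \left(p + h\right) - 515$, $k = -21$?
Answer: $355896$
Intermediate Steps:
$C{\left(p,h \right)} = -515 + h + p$ ($C{\left(p,h \right)} = \left(h + p\right) - 515 = -515 + h + p$)
$355896 - C{\left(k - -48,488 \right)} = 355896 - \left(-515 + 488 - -27\right) = 355896 - \left(-515 + 488 + \left(-21 + 48\right)\right) = 355896 - \left(-515 + 488 + 27\right) = 355896 - 0 = 355896 + 0 = 355896$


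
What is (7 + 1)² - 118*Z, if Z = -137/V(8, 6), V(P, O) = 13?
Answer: 16998/13 ≈ 1307.5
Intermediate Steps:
Z = -137/13 ≈ -10.538
(7 + 1)² - 118*Z = (7 + 1)² - 118*(-137/13) = 8² + 16166/13 = 64 + 16166/13 = 16998/13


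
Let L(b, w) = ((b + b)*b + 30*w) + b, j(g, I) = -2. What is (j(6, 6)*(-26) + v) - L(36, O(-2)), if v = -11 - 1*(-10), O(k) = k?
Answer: -2517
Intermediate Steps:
v = -1 (v = -11 + 10 = -1)
L(b, w) = b + 2*b² + 30*w (L(b, w) = ((2*b)*b + 30*w) + b = (2*b² + 30*w) + b = b + 2*b² + 30*w)
(j(6, 6)*(-26) + v) - L(36, O(-2)) = (-2*(-26) - 1) - (36 + 2*36² + 30*(-2)) = (52 - 1) - (36 + 2*1296 - 60) = 51 - (36 + 2592 - 60) = 51 - 1*2568 = 51 - 2568 = -2517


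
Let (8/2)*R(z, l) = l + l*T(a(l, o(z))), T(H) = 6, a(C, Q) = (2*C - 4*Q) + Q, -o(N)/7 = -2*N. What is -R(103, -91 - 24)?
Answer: 805/4 ≈ 201.25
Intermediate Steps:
o(N) = 14*N (o(N) = -(-14)*N = 14*N)
a(C, Q) = -3*Q + 2*C (a(C, Q) = (-4*Q + 2*C) + Q = -3*Q + 2*C)
R(z, l) = 7*l/4 (R(z, l) = (l + l*6)/4 = (l + 6*l)/4 = (7*l)/4 = 7*l/4)
-R(103, -91 - 24) = -7*(-91 - 24)/4 = -7*(-115)/4 = -1*(-805/4) = 805/4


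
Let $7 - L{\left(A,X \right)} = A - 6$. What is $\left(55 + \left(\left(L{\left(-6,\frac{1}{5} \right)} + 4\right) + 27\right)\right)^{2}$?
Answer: $11025$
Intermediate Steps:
$L{\left(A,X \right)} = 13 - A$ ($L{\left(A,X \right)} = 7 - \left(A - 6\right) = 7 - \left(-6 + A\right) = 13 - A$)
$\left(55 + \left(\left(L{\left(-6,\frac{1}{5} \right)} + 4\right) + 27\right)\right)^{2} = \left(55 + \left(\left(\left(13 - -6\right) + 4\right) + 27\right)\right)^{2} = \left(55 + \left(\left(\left(13 + 6\right) + 4\right) + 27\right)\right)^{2} = \left(55 + \left(\left(19 + 4\right) + 27\right)\right)^{2} = \left(55 + \left(23 + 27\right)\right)^{2} = \left(55 + 50\right)^{2} = 105^{2} = 11025$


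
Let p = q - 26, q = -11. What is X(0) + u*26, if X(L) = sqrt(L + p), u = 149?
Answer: 3874 + I*sqrt(37) ≈ 3874.0 + 6.0828*I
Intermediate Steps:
p = -37 (p = -11 - 26 = -37)
X(L) = sqrt(-37 + L) (X(L) = sqrt(L - 37) = sqrt(-37 + L))
X(0) + u*26 = sqrt(-37 + 0) + 149*26 = sqrt(-37) + 3874 = I*sqrt(37) + 3874 = 3874 + I*sqrt(37)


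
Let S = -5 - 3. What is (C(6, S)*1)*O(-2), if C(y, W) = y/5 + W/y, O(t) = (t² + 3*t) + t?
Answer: 8/15 ≈ 0.53333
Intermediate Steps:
O(t) = t² + 4*t
S = -8
C(y, W) = y/5 + W/y (C(y, W) = y*(⅕) + W/y = y/5 + W/y)
(C(6, S)*1)*O(-2) = (((⅕)*6 - 8/6)*1)*(-2*(4 - 2)) = ((6/5 - 8*⅙)*1)*(-2*2) = ((6/5 - 4/3)*1)*(-4) = -2/15*1*(-4) = -2/15*(-4) = 8/15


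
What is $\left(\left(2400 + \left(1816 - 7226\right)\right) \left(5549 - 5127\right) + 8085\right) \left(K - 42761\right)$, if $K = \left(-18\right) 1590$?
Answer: $90092458435$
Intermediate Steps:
$K = -28620$
$\left(\left(2400 + \left(1816 - 7226\right)\right) \left(5549 - 5127\right) + 8085\right) \left(K - 42761\right) = \left(\left(2400 + \left(1816 - 7226\right)\right) \left(5549 - 5127\right) + 8085\right) \left(-28620 - 42761\right) = \left(\left(2400 + \left(1816 - 7226\right)\right) 422 + 8085\right) \left(-71381\right) = \left(\left(2400 - 5410\right) 422 + 8085\right) \left(-71381\right) = \left(\left(-3010\right) 422 + 8085\right) \left(-71381\right) = \left(-1270220 + 8085\right) \left(-71381\right) = \left(-1262135\right) \left(-71381\right) = 90092458435$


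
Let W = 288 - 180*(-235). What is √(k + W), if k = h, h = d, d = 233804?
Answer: 2*√69098 ≈ 525.73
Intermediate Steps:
h = 233804
W = 42588 (W = 288 + 42300 = 42588)
k = 233804
√(k + W) = √(233804 + 42588) = √276392 = 2*√69098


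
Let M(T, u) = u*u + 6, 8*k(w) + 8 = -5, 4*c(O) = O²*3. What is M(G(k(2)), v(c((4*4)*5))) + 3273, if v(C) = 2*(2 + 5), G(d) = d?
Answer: 3475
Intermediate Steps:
c(O) = 3*O²/4 (c(O) = (O²*3)/4 = (3*O²)/4 = 3*O²/4)
k(w) = -13/8 (k(w) = -1 + (⅛)*(-5) = -1 - 5/8 = -13/8)
v(C) = 14 (v(C) = 2*7 = 14)
M(T, u) = 6 + u² (M(T, u) = u² + 6 = 6 + u²)
M(G(k(2)), v(c((4*4)*5))) + 3273 = (6 + 14²) + 3273 = (6 + 196) + 3273 = 202 + 3273 = 3475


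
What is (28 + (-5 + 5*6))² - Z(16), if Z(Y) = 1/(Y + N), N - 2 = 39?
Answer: 160112/57 ≈ 2809.0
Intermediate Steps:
N = 41 (N = 2 + 39 = 41)
Z(Y) = 1/(41 + Y) (Z(Y) = 1/(Y + 41) = 1/(41 + Y))
(28 + (-5 + 5*6))² - Z(16) = (28 + (-5 + 5*6))² - 1/(41 + 16) = (28 + (-5 + 30))² - 1/57 = (28 + 25)² - 1*1/57 = 53² - 1/57 = 2809 - 1/57 = 160112/57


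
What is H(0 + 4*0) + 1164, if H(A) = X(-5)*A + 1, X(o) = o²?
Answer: 1165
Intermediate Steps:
H(A) = 1 + 25*A (H(A) = (-5)²*A + 1 = 25*A + 1 = 1 + 25*A)
H(0 + 4*0) + 1164 = (1 + 25*(0 + 4*0)) + 1164 = (1 + 25*(0 + 0)) + 1164 = (1 + 25*0) + 1164 = (1 + 0) + 1164 = 1 + 1164 = 1165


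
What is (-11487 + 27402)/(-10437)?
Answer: -5305/3479 ≈ -1.5249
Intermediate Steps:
(-11487 + 27402)/(-10437) = 15915*(-1/10437) = -5305/3479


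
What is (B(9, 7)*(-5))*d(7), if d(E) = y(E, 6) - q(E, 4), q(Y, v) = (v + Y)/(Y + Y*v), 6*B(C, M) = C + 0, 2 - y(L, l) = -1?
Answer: -141/7 ≈ -20.143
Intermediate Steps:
y(L, l) = 3 (y(L, l) = 2 - 1*(-1) = 2 + 1 = 3)
B(C, M) = C/6 (B(C, M) = (C + 0)/6 = C/6)
q(Y, v) = (Y + v)/(Y + Y*v)
d(E) = 3 - (4 + E)/(5*E) (d(E) = 3 - (E + 4)/(E*(1 + 4)) = 3 - (4 + E)/(E*5) = 3 - (4 + E)/(5*E))
(B(9, 7)*(-5))*d(7) = (((⅙)*9)*(-5))*((⅖)*(-2 + 7*7)/7) = ((3/2)*(-5))*((⅖)*(⅐)*(-2 + 49)) = -3*47/7 = -15/2*94/35 = -141/7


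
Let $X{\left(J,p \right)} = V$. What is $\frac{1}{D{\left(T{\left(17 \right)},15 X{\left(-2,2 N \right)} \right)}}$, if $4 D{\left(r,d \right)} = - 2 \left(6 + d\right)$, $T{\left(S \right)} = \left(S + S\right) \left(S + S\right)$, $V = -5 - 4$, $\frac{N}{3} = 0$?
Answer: $\frac{2}{129} \approx 0.015504$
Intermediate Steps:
$N = 0$ ($N = 3 \cdot 0 = 0$)
$V = -9$
$X{\left(J,p \right)} = -9$
$T{\left(S \right)} = 4 S^{2}$ ($T{\left(S \right)} = 2 S 2 S = 4 S^{2}$)
$D{\left(r,d \right)} = -3 - \frac{d}{2}$ ($D{\left(r,d \right)} = \frac{\left(-2\right) \left(6 + d\right)}{4} = \frac{-12 - 2 d}{4} = -3 - \frac{d}{2}$)
$\frac{1}{D{\left(T{\left(17 \right)},15 X{\left(-2,2 N \right)} \right)}} = \frac{1}{-3 - \frac{15 \left(-9\right)}{2}} = \frac{1}{-3 - - \frac{135}{2}} = \frac{1}{-3 + \frac{135}{2}} = \frac{1}{\frac{129}{2}} = \frac{2}{129}$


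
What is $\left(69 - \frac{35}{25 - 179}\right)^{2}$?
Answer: $\frac{2319529}{484} \approx 4792.4$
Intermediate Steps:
$\left(69 - \frac{35}{25 - 179}\right)^{2} = \left(69 - \frac{35}{-154}\right)^{2} = \left(69 - - \frac{5}{22}\right)^{2} = \left(69 + \frac{5}{22}\right)^{2} = \left(\frac{1523}{22}\right)^{2} = \frac{2319529}{484}$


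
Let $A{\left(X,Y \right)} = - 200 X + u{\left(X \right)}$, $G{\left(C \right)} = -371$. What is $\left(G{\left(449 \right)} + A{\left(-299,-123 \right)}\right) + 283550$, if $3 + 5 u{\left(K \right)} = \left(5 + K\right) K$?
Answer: $\frac{1802798}{5} \approx 3.6056 \cdot 10^{5}$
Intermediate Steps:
$u{\left(K \right)} = - \frac{3}{5} + \frac{K \left(5 + K\right)}{5}$ ($u{\left(K \right)} = - \frac{3}{5} + \frac{\left(5 + K\right) K}{5} = - \frac{3}{5} + \frac{K \left(5 + K\right)}{5}$)
$A{\left(X,Y \right)} = - \frac{3}{5} - 199 X + \frac{X^{2}}{5}$ ($A{\left(X,Y \right)} = - 200 X + \left(- \frac{3}{5} + X + \frac{X^{2}}{5}\right) = - \frac{3}{5} - 199 X + \frac{X^{2}}{5}$)
$\left(G{\left(449 \right)} + A{\left(-299,-123 \right)}\right) + 283550 = \left(-371 - \left(- \frac{297502}{5} - \frac{89401}{5}\right)\right) + 283550 = \left(-371 + \left(- \frac{3}{5} + 59501 + \frac{1}{5} \cdot 89401\right)\right) + 283550 = \left(-371 + \left(- \frac{3}{5} + 59501 + \frac{89401}{5}\right)\right) + 283550 = \left(-371 + \frac{386903}{5}\right) + 283550 = \frac{385048}{5} + 283550 = \frac{1802798}{5}$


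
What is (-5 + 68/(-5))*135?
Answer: -2511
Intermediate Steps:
(-5 + 68/(-5))*135 = (-5 + 68*(-1/5))*135 = (-5 - 68/5)*135 = -93/5*135 = -2511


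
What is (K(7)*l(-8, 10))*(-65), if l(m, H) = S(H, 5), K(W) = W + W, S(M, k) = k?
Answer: -4550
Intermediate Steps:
K(W) = 2*W
l(m, H) = 5
(K(7)*l(-8, 10))*(-65) = ((2*7)*5)*(-65) = (14*5)*(-65) = 70*(-65) = -4550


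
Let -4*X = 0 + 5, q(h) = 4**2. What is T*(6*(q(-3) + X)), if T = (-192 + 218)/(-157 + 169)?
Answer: 767/4 ≈ 191.75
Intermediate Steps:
q(h) = 16
X = -5/4 (X = -(0 + 5)/4 = -1/4*5 = -5/4 ≈ -1.2500)
T = 13/6 (T = 26/12 = 26*(1/12) = 13/6 ≈ 2.1667)
T*(6*(q(-3) + X)) = 13*(6*(16 - 5/4))/6 = 13*(6*(59/4))/6 = (13/6)*(177/2) = 767/4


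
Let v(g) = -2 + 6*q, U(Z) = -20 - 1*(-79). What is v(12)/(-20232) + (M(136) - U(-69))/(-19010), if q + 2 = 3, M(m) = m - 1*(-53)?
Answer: -67655/9615258 ≈ -0.0070362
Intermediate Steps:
M(m) = 53 + m (M(m) = m + 53 = 53 + m)
q = 1 (q = -2 + 3 = 1)
U(Z) = 59 (U(Z) = -20 + 79 = 59)
v(g) = 4 (v(g) = -2 + 6*1 = -2 + 6 = 4)
v(12)/(-20232) + (M(136) - U(-69))/(-19010) = 4/(-20232) + ((53 + 136) - 1*59)/(-19010) = 4*(-1/20232) + (189 - 59)*(-1/19010) = -1/5058 + 130*(-1/19010) = -1/5058 - 13/1901 = -67655/9615258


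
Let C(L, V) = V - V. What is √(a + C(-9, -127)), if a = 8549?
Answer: √8549 ≈ 92.461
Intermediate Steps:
C(L, V) = 0
√(a + C(-9, -127)) = √(8549 + 0) = √8549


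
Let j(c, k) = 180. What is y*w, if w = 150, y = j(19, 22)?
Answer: 27000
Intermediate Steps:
y = 180
y*w = 180*150 = 27000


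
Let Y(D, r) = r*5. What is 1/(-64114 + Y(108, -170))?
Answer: -1/64964 ≈ -1.5393e-5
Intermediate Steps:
Y(D, r) = 5*r
1/(-64114 + Y(108, -170)) = 1/(-64114 + 5*(-170)) = 1/(-64114 - 850) = 1/(-64964) = -1/64964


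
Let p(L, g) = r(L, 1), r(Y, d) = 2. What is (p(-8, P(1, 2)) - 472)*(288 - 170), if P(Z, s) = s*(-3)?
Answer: -55460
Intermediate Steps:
P(Z, s) = -3*s
p(L, g) = 2
(p(-8, P(1, 2)) - 472)*(288 - 170) = (2 - 472)*(288 - 170) = -470*118 = -55460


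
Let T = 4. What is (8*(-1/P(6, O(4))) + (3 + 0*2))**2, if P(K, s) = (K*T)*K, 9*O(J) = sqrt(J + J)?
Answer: 2809/324 ≈ 8.6698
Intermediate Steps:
O(J) = sqrt(2)*sqrt(J)/9 (O(J) = sqrt(J + J)/9 = sqrt(2*J)/9 = (sqrt(2)*sqrt(J))/9 = sqrt(2)*sqrt(J)/9)
P(K, s) = 4*K**2 (P(K, s) = (K*4)*K = (4*K)*K = 4*K**2)
(8*(-1/P(6, O(4))) + (3 + 0*2))**2 = (8*(-1/(4*6**2)) + (3 + 0*2))**2 = (8*(-1/(4*36)) + (3 + 0))**2 = (8*(-1/144) + 3)**2 = (-1/18 + 3)**2 = (53/18)**2 = 2809/324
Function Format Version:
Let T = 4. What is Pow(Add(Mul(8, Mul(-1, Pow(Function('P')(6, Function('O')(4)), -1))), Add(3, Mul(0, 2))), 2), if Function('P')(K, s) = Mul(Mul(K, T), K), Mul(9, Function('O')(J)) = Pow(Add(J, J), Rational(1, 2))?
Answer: Rational(2809, 324) ≈ 8.6698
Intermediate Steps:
Function('O')(J) = Mul(Rational(1, 9), Pow(2, Rational(1, 2)), Pow(J, Rational(1, 2))) (Function('O')(J) = Mul(Rational(1, 9), Pow(Add(J, J), Rational(1, 2))) = Mul(Rational(1, 9), Pow(Mul(2, J), Rational(1, 2))) = Mul(Rational(1, 9), Mul(Pow(2, Rational(1, 2)), Pow(J, Rational(1, 2)))) = Mul(Rational(1, 9), Pow(2, Rational(1, 2)), Pow(J, Rational(1, 2))))
Function('P')(K, s) = Mul(4, Pow(K, 2)) (Function('P')(K, s) = Mul(Mul(K, 4), K) = Mul(Mul(4, K), K) = Mul(4, Pow(K, 2)))
Pow(Add(Mul(8, Mul(-1, Pow(Function('P')(6, Function('O')(4)), -1))), Add(3, Mul(0, 2))), 2) = Pow(Add(Mul(8, Mul(-1, Pow(Mul(4, Pow(6, 2)), -1))), Add(3, Mul(0, 2))), 2) = Pow(Add(Mul(8, Mul(-1, Pow(Mul(4, 36), -1))), Add(3, 0)), 2) = Pow(Add(Mul(8, Mul(-1, Pow(144, -1))), 3), 2) = Pow(Add(Mul(8, Mul(-1, Rational(1, 144))), 3), 2) = Pow(Add(Mul(8, Rational(-1, 144)), 3), 2) = Pow(Add(Rational(-1, 18), 3), 2) = Pow(Rational(53, 18), 2) = Rational(2809, 324)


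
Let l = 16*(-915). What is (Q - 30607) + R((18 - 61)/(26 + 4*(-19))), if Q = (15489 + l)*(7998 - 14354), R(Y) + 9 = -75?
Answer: -5426935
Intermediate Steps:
l = -14640
R(Y) = -84 (R(Y) = -9 - 75 = -84)
Q = -5396244 (Q = (15489 - 14640)*(7998 - 14354) = 849*(-6356) = -5396244)
(Q - 30607) + R((18 - 61)/(26 + 4*(-19))) = (-5396244 - 30607) - 84 = -5426851 - 84 = -5426935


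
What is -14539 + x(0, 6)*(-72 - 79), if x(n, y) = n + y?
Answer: -15445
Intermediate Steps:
-14539 + x(0, 6)*(-72 - 79) = -14539 + (0 + 6)*(-72 - 79) = -14539 + 6*(-151) = -14539 - 906 = -15445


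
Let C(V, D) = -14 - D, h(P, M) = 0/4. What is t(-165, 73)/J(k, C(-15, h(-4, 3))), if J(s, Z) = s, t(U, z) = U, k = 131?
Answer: -165/131 ≈ -1.2595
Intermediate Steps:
h(P, M) = 0 (h(P, M) = 0*(¼) = 0)
t(-165, 73)/J(k, C(-15, h(-4, 3))) = -165/131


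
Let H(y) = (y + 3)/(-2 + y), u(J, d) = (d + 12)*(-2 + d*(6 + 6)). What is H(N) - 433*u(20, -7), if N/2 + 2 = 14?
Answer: 4096207/22 ≈ 1.8619e+5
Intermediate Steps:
N = 24 (N = -4 + 2*14 = -4 + 28 = 24)
u(J, d) = (-2 + 12*d)*(12 + d) (u(J, d) = (12 + d)*(-2 + d*12) = (12 + d)*(-2 + 12*d) = (-2 + 12*d)*(12 + d))
H(y) = (3 + y)/(-2 + y)
H(N) - 433*u(20, -7) = (3 + 24)/(-2 + 24) - 433*(-24 + 12*(-7)² + 142*(-7)) = 27/22 - 433*(-24 + 12*49 - 994) = (1/22)*27 - 433*(-24 + 588 - 994) = 27/22 - 433*(-430) = 27/22 + 186190 = 4096207/22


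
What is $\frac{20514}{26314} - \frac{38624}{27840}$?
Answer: $- \frac{6956909}{11446590} \approx -0.60777$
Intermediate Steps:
$\frac{20514}{26314} - \frac{38624}{27840} = 20514 \cdot \frac{1}{26314} - \frac{1207}{870} = \frac{10257}{13157} - \frac{1207}{870} = - \frac{6956909}{11446590}$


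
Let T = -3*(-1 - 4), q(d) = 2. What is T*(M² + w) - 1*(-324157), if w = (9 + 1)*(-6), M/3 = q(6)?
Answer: 323797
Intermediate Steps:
M = 6 (M = 3*2 = 6)
w = -60 (w = 10*(-6) = -60)
T = 15 (T = -3*(-5) = 15)
T*(M² + w) - 1*(-324157) = 15*(6² - 60) - 1*(-324157) = 15*(36 - 60) + 324157 = 15*(-24) + 324157 = -360 + 324157 = 323797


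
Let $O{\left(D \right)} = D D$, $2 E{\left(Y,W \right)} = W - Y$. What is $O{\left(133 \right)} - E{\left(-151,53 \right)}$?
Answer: $17587$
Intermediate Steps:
$E{\left(Y,W \right)} = \frac{W}{2} - \frac{Y}{2}$ ($E{\left(Y,W \right)} = \frac{W - Y}{2} = \frac{W}{2} - \frac{Y}{2}$)
$O{\left(D \right)} = D^{2}$
$O{\left(133 \right)} - E{\left(-151,53 \right)} = 133^{2} - \left(\frac{1}{2} \cdot 53 - - \frac{151}{2}\right) = 17689 - \left(\frac{53}{2} + \frac{151}{2}\right) = 17689 - 102 = 17587$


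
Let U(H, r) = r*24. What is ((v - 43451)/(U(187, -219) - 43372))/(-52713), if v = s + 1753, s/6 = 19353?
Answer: 18605/640831941 ≈ 2.9033e-5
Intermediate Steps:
s = 116118 (s = 6*19353 = 116118)
U(H, r) = 24*r
v = 117871 (v = 116118 + 1753 = 117871)
((v - 43451)/(U(187, -219) - 43372))/(-52713) = ((117871 - 43451)/(24*(-219) - 43372))/(-52713) = (74420/(-5256 - 43372))*(-1/52713) = (74420/(-48628))*(-1/52713) = (74420*(-1/48628))*(-1/52713) = -18605/12157*(-1/52713) = 18605/640831941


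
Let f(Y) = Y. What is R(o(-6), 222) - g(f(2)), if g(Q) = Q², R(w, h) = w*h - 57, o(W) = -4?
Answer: -949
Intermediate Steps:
R(w, h) = -57 + h*w (R(w, h) = h*w - 57 = -57 + h*w)
R(o(-6), 222) - g(f(2)) = (-57 + 222*(-4)) - 1*2² = (-57 - 888) - 1*4 = -945 - 4 = -949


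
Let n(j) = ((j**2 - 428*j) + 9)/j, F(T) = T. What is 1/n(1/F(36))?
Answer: -36/3743 ≈ -0.0096180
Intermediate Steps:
n(j) = (9 + j**2 - 428*j)/j
1/n(1/F(36)) = 1/(-428 + 1/36 + 9/(1/36)) = 1/(-428 + 1/36 + 9*36) = 1/(-428 + 1/36 + 324) = 1/(-3743/36) = -36/3743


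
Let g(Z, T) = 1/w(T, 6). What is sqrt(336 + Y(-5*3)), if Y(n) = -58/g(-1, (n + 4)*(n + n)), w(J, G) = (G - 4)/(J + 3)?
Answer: 2*sqrt(1033891)/111 ≈ 18.321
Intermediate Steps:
w(J, G) = (-4 + G)/(3 + J)
g(Z, T) = 3/2 + T/2 (g(Z, T) = 1/((-4 + 6)/(3 + T)) = 1/(2/(3 + T)) = 3/2 + T/2)
Y(n) = -58/(3/2 + n*(4 + n)) (Y(n) = -58/(3/2 + ((n + 4)*(n + n))/2) = -58/(3/2 + ((4 + n)*(2*n))/2) = -58/(3/2 + (2*n*(4 + n))/2) = -58/(3/2 + n*(4 + n)))
sqrt(336 + Y(-5*3)) = sqrt(336 - 116/(3 + 2*(-5*3)*(4 - 5*3))) = sqrt(336 - 116/(3 + 2*(-15)*(4 - 15))) = sqrt(336 - 116/(3 + 2*(-15)*(-11))) = sqrt(336 - 116/(3 + 330)) = sqrt(336 - 116/333) = sqrt(111772/333) = 2*sqrt(1033891)/111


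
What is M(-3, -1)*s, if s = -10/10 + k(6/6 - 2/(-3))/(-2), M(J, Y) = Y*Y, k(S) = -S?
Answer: -1/6 ≈ -0.16667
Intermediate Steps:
M(J, Y) = Y**2
s = -1/6 (s = -10/10 - (6/6 - 2/(-3))/(-2) = -10*1/10 - (6*(1/6) - 2*(-1/3))*(-1/2) = -1 - (1 + 2/3)*(-1/2) = -1 - 1*5/3*(-1/2) = -1 - 5/3*(-1/2) = -1 + 5/6 = -1/6 ≈ -0.16667)
M(-3, -1)*s = (-1)**2*(-1/6) = 1*(-1/6) = -1/6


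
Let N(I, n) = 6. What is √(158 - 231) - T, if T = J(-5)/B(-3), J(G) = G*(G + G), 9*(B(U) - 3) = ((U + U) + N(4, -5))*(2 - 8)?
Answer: -50/3 + I*√73 ≈ -16.667 + 8.544*I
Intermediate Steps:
B(U) = -1 - 4*U/3 (B(U) = 3 + (((U + U) + 6)*(2 - 8))/9 = 3 + ((2*U + 6)*(-6))/9 = 3 + ((6 + 2*U)*(-6))/9 = 3 + (-36 - 12*U)/9 = 3 + (-4 - 4*U/3) = -1 - 4*U/3)
J(G) = 2*G² (J(G) = G*(2*G) = 2*G²)
T = 50/3 (T = (2*(-5)²)/(-1 - 4/3*(-3)) = (2*25)/(-1 + 4) = 50/3 ≈ 16.667)
√(158 - 231) - T = √(158 - 231) - 1*50/3 = √(-73) - 50/3 = I*√73 - 50/3 = -50/3 + I*√73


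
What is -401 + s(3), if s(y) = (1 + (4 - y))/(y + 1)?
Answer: -801/2 ≈ -400.50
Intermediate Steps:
s(y) = (5 - y)/(1 + y)
-401 + s(3) = -401 + (5 - 1*3)/(1 + 3) = -401 + (5 - 3)/4 = -401 + (¼)*2 = -401 + ½ = -801/2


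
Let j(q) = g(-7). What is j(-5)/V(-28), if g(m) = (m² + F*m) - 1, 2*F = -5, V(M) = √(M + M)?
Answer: -131*I*√14/56 ≈ -8.7528*I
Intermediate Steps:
V(M) = √2*√M (V(M) = √(2*M) = √2*√M)
F = -5/2 (F = (½)*(-5) = -5/2 ≈ -2.5000)
g(m) = -1 + m² - 5*m/2 (g(m) = (m² - 5*m/2) - 1 = -1 + m² - 5*m/2)
j(q) = 131/2 (j(q) = -1 + (-7)² - 5/2*(-7) = -1 + 49 + 35/2 = 131/2)
j(-5)/V(-28) = 131/(2*((√2*√(-28)))) = 131/(2*((√2*(2*I*√7)))) = 131/(2*((2*I*√14))) = 131*(-I*√14/28)/2 = -131*I*√14/56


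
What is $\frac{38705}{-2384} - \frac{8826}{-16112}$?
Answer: $- \frac{37660861}{2400688} \approx -15.688$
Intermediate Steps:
$\frac{38705}{-2384} - \frac{8826}{-16112} = 38705 \left(- \frac{1}{2384}\right) - - \frac{4413}{8056} = - \frac{38705}{2384} + \frac{4413}{8056} = - \frac{37660861}{2400688}$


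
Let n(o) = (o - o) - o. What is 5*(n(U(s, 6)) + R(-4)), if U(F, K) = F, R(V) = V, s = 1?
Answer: -25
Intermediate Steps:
n(o) = -o (n(o) = 0 - o = -o)
5*(n(U(s, 6)) + R(-4)) = 5*(-1*1 - 4) = 5*(-1 - 4) = 5*(-5) = -25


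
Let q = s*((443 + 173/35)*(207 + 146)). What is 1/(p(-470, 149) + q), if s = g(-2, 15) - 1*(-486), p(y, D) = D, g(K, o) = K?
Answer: 35/2678622871 ≈ 1.3066e-8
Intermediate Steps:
s = 484 (s = -2 - 1*(-486) = -2 + 486 = 484)
q = 2678617656/35 (q = 484*((443 + 173/35)*(207 + 146)) = 484*((443 + 173*(1/35))*353) = 484*((443 + 173/35)*353) = 484*((15678/35)*353) = 484*(5534334/35) = 2678617656/35 ≈ 7.6532e+7)
1/(p(-470, 149) + q) = 1/(149 + 2678617656/35) = 1/(2678622871/35) = 35/2678622871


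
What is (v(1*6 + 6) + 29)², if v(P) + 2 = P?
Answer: 1521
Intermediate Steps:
v(P) = -2 + P
(v(1*6 + 6) + 29)² = ((-2 + (1*6 + 6)) + 29)² = ((-2 + (6 + 6)) + 29)² = ((-2 + 12) + 29)² = (10 + 29)² = 39² = 1521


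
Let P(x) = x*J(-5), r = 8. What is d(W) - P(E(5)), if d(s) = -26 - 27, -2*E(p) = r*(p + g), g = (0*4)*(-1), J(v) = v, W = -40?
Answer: -153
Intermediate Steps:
g = 0 (g = 0*(-1) = 0)
E(p) = -4*p (E(p) = -4*(p + 0) = -4*p)
P(x) = -5*x (P(x) = x*(-5) = -5*x)
d(s) = -53
d(W) - P(E(5)) = -53 - (-5)*(-4*5) = -53 - (-5)*(-20) = -53 - 1*100 = -53 - 100 = -153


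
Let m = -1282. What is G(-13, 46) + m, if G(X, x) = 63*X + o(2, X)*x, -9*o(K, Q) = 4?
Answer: -19093/9 ≈ -2121.4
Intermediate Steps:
o(K, Q) = -4/9 (o(K, Q) = -⅑*4 = -4/9)
G(X, x) = 63*X - 4*x/9
G(-13, 46) + m = (63*(-13) - 4/9*46) - 1282 = (-819 - 184/9) - 1282 = -7555/9 - 1282 = -19093/9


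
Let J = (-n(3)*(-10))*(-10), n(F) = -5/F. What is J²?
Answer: 250000/9 ≈ 27778.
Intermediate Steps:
J = 500/3 (J = (-(-5)/3*(-10))*(-10) = (-1*(-5/3)*(-10))*(-10) = ((5/3)*(-10))*(-10) = -50/3*(-10) = 500/3 ≈ 166.67)
J² = (500/3)² = 250000/9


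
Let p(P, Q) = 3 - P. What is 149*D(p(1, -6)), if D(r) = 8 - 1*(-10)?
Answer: 2682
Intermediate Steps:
D(r) = 18 (D(r) = 8 + 10 = 18)
149*D(p(1, -6)) = 149*18 = 2682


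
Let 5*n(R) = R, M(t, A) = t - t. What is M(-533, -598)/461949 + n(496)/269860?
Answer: 124/337325 ≈ 0.00036760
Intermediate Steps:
M(t, A) = 0
n(R) = R/5
M(-533, -598)/461949 + n(496)/269860 = 0/461949 + ((⅕)*496)/269860 = 0*(1/461949) + (496/5)*(1/269860) = 0 + 124/337325 = 124/337325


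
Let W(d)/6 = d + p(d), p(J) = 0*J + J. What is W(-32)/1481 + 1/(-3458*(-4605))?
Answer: -6114849079/23583577290 ≈ -0.25928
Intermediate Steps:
p(J) = J (p(J) = 0 + J = J)
W(d) = 12*d (W(d) = 6*(d + d) = 6*(2*d) = 12*d)
W(-32)/1481 + 1/(-3458*(-4605)) = (12*(-32))/1481 + 1/(-3458*(-4605)) = -384*1/1481 - 1/3458*(-1/4605) = -384/1481 + 1/15924090 = -6114849079/23583577290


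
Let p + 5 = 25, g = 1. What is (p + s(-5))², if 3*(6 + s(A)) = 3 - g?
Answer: 1936/9 ≈ 215.11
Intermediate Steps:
s(A) = -16/3 (s(A) = -6 + (3 - 1*1)/3 = -6 + (3 - 1)/3 = -6 + (⅓)*2 = -6 + ⅔ = -16/3)
p = 20 (p = -5 + 25 = 20)
(p + s(-5))² = (20 - 16/3)² = (44/3)² = 1936/9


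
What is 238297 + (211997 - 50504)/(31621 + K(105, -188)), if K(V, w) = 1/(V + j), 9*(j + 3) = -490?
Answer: 3225132342713/13533797 ≈ 2.3830e+5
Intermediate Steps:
j = -517/9 (j = -3 + (⅑)*(-490) = -3 - 490/9 = -517/9 ≈ -57.444)
K(V, w) = 1/(-517/9 + V) (K(V, w) = 1/(V - 517/9) = 1/(-517/9 + V))
238297 + (211997 - 50504)/(31621 + K(105, -188)) = 238297 + (211997 - 50504)/(31621 + 9/(-517 + 9*105)) = 238297 + 161493/(31621 + 9/(-517 + 945)) = 238297 + 161493/(31621 + 9/428) = 238297 + 161493/(13533797/428) = 238297 + 161493*(428/13533797) = 238297 + 69119004/13533797 = 3225132342713/13533797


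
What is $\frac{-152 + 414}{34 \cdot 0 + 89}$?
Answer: $\frac{262}{89} \approx 2.9438$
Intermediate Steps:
$\frac{-152 + 414}{34 \cdot 0 + 89} = \frac{262}{0 + 89} = \frac{262}{89}$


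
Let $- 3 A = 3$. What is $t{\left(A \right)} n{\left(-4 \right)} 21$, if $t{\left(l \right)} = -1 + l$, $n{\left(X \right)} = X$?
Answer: $168$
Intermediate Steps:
$A = -1$ ($A = \left(- \frac{1}{3}\right) 3 = -1$)
$t{\left(A \right)} n{\left(-4 \right)} 21 = \left(-1 - 1\right) \left(-4\right) 21 = \left(-2\right) \left(-4\right) 21 = 8 \cdot 21 = 168$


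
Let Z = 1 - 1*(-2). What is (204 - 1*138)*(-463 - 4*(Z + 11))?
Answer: -34254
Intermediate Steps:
Z = 3 (Z = 1 + 2 = 3)
(204 - 1*138)*(-463 - 4*(Z + 11)) = (204 - 1*138)*(-463 - 4*(3 + 11)) = (204 - 138)*(-463 - 4*14) = 66*(-463 - 56) = 66*(-519) = -34254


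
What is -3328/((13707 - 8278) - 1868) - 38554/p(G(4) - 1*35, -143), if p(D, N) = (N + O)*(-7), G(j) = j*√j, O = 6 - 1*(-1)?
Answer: -70229525/1695036 ≈ -41.432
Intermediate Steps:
O = 7 (O = 6 + 1 = 7)
G(j) = j^(3/2)
p(D, N) = -49 - 7*N (p(D, N) = (N + 7)*(-7) = (7 + N)*(-7) = -49 - 7*N)
-3328/((13707 - 8278) - 1868) - 38554/p(G(4) - 1*35, -143) = -3328/((13707 - 8278) - 1868) - 38554/(-49 - 7*(-143)) = -3328/(5429 - 1868) - 38554/(-49 + 1001) = -3328/3561 - 38554/952 = -3328*1/3561 - 38554*1/952 = -3328/3561 - 19277/476 = -70229525/1695036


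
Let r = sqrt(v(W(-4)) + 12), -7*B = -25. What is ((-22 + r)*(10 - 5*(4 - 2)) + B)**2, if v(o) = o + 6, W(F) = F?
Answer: 625/49 ≈ 12.755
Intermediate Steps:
B = 25/7 (B = -1/7*(-25) = 25/7 ≈ 3.5714)
v(o) = 6 + o
r = sqrt(14) (r = sqrt((6 - 4) + 12) = sqrt(2 + 12) = sqrt(14) ≈ 3.7417)
((-22 + r)*(10 - 5*(4 - 2)) + B)**2 = ((-22 + sqrt(14))*(10 - 5*(4 - 2)) + 25/7)**2 = ((-22 + sqrt(14))*(10 - 5*2) + 25/7)**2 = ((-22 + sqrt(14))*(10 - 10) + 25/7)**2 = ((-22 + sqrt(14))*0 + 25/7)**2 = (0 + 25/7)**2 = (25/7)**2 = 625/49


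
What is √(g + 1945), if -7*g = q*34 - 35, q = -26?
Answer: 13*√602/7 ≈ 45.566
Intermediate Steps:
g = 919/7 (g = -(-26*34 - 35)/7 = -(-884 - 35)/7 = -⅐*(-919) = 919/7 ≈ 131.29)
√(g + 1945) = √(919/7 + 1945) = √(14534/7) = 13*√602/7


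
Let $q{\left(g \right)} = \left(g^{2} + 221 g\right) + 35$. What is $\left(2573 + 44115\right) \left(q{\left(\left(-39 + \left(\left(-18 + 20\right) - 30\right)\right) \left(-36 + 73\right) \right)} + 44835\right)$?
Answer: $263434798976$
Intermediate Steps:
$q{\left(g \right)} = 35 + g^{2} + 221 g$
$\left(2573 + 44115\right) \left(q{\left(\left(-39 + \left(\left(-18 + 20\right) - 30\right)\right) \left(-36 + 73\right) \right)} + 44835\right) = \left(2573 + 44115\right) \left(\left(35 + \left(\left(-39 + \left(\left(-18 + 20\right) - 30\right)\right) \left(-36 + 73\right)\right)^{2} + 221 \left(-39 + \left(\left(-18 + 20\right) - 30\right)\right) \left(-36 + 73\right)\right) + 44835\right) = 46688 \left(\left(35 + \left(\left(-39 + \left(2 - 30\right)\right) 37\right)^{2} + 221 \left(-39 + \left(2 - 30\right)\right) 37\right) + 44835\right) = 46688 \left(\left(35 + \left(\left(-39 - 28\right) 37\right)^{2} + 221 \left(-39 - 28\right) 37\right) + 44835\right) = 46688 \left(\left(35 + \left(\left(-67\right) 37\right)^{2} + 221 \left(\left(-67\right) 37\right)\right) + 44835\right) = 46688 \left(\left(35 + \left(-2479\right)^{2} + 221 \left(-2479\right)\right) + 44835\right) = 46688 \left(\left(35 + 6145441 - 547859\right) + 44835\right) = 46688 \left(5597617 + 44835\right) = 46688 \cdot 5642452 = 263434798976$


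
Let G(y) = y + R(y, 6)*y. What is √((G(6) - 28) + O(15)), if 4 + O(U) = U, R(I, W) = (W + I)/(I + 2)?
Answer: I*√2 ≈ 1.4142*I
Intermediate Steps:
R(I, W) = (I + W)/(2 + I)
O(U) = -4 + U
G(y) = y + y*(6 + y)/(2 + y) (G(y) = y + ((y + 6)/(2 + y))*y = y + ((6 + y)/(2 + y))*y = y + y*(6 + y)/(2 + y))
√((G(6) - 28) + O(15)) = √((2*6*(4 + 6)/(2 + 6) - 28) + (-4 + 15)) = √((2*6*10/8 - 28) + 11) = √((2*6*(⅛)*10 - 28) + 11) = √((15 - 28) + 11) = √(-13 + 11) = √(-2) = I*√2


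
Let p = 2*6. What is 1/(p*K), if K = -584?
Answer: -1/7008 ≈ -0.00014269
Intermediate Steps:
p = 12
1/(p*K) = 1/(12*(-584)) = 1/(-7008) = -1/7008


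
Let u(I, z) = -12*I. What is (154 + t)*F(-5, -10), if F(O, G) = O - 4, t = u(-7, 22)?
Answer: -2142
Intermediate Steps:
t = 84 (t = -12*(-7) = 84)
F(O, G) = -4 + O
(154 + t)*F(-5, -10) = (154 + 84)*(-4 - 5) = 238*(-9) = -2142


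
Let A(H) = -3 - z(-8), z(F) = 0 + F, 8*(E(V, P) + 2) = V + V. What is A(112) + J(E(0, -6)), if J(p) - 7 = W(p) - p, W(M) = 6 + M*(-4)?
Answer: 28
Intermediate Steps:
W(M) = 6 - 4*M
E(V, P) = -2 + V/4 (E(V, P) = -2 + (V + V)/8 = -2 + (2*V)/8 = -2 + V/4)
J(p) = 13 - 5*p (J(p) = 7 + ((6 - 4*p) - p) = 7 + (6 - 5*p) = 13 - 5*p)
z(F) = F
A(H) = 5 (A(H) = -3 - 1*(-8) = -3 + 8 = 5)
A(112) + J(E(0, -6)) = 5 + (13 - 5*(-2 + (¼)*0)) = 5 + (13 - 5*(-2 + 0)) = 5 + (13 - 5*(-2)) = 5 + (13 + 10) = 5 + 23 = 28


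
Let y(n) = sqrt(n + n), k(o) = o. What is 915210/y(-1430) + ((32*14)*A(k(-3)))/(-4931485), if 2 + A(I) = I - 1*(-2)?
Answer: 1344/4931485 - 91521*I*sqrt(715)/143 ≈ 0.00027253 - 17113.0*I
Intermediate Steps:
y(n) = sqrt(2)*sqrt(n) (y(n) = sqrt(2*n) = sqrt(2)*sqrt(n))
A(I) = I (A(I) = -2 + (I - 1*(-2)) = -2 + (I + 2) = -2 + (2 + I) = I)
915210/y(-1430) + ((32*14)*A(k(-3)))/(-4931485) = 915210/((sqrt(2)*sqrt(-1430))) + ((32*14)*(-3))/(-4931485) = 915210/((sqrt(2)*(I*sqrt(1430)))) + (448*(-3))*(-1/4931485) = 915210/((2*I*sqrt(715))) - 1344*(-1/4931485) = 915210*(-I*sqrt(715)/1430) + 1344/4931485 = -91521*I*sqrt(715)/143 + 1344/4931485 = 1344/4931485 - 91521*I*sqrt(715)/143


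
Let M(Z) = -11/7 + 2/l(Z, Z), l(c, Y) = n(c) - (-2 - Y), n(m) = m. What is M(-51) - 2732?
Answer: -956757/350 ≈ -2733.6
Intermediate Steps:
l(c, Y) = 2 + Y + c (l(c, Y) = c - (-2 - Y) = c + (2 + Y) = 2 + Y + c)
M(Z) = -11/7 + 2/(2 + 2*Z) (M(Z) = -11/7 + 2/(2 + Z + Z) = -11*⅐ + 2/(2 + 2*Z) = -11/7 + 2/(2 + 2*Z))
M(-51) - 2732 = (-4 - 11*(-51))/(7*(1 - 51)) - 2732 = (⅐)*(-4 + 561)/(-50) - 2732 = (⅐)*(-1/50)*557 - 2732 = -557/350 - 2732 = -956757/350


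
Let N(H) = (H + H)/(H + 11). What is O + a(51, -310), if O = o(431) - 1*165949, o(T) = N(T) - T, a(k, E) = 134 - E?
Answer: -36671425/221 ≈ -1.6593e+5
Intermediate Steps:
N(H) = 2*H/(11 + H) (N(H) = (2*H)/(11 + H) = 2*H/(11 + H))
o(T) = -T + 2*T/(11 + T) (o(T) = 2*T/(11 + T) - T = -T + 2*T/(11 + T))
O = -36769549/221 (O = 431*(-9 - 1*431)/(11 + 431) - 1*165949 = 431*(-9 - 431)/442 - 165949 = 431*(1/442)*(-440) - 165949 = -94820/221 - 165949 = -36769549/221 ≈ -1.6638e+5)
O + a(51, -310) = -36769549/221 + (134 - 1*(-310)) = -36769549/221 + (134 + 310) = -36769549/221 + 444 = -36671425/221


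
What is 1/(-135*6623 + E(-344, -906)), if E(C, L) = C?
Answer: -1/894449 ≈ -1.1180e-6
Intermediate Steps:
1/(-135*6623 + E(-344, -906)) = 1/(-135*6623 - 344) = 1/(-894105 - 344) = 1/(-894449) = -1/894449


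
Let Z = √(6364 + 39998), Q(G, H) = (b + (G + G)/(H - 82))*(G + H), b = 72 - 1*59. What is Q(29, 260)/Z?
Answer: 171377*√46362/2063109 ≈ 17.886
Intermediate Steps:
b = 13 (b = 72 - 59 = 13)
Q(G, H) = (13 + 2*G/(-82 + H))*(G + H) (Q(G, H) = (13 + (G + G)/(H - 82))*(G + H) = (13 + (2*G)/(-82 + H))*(G + H) = (13 + 2*G/(-82 + H))*(G + H))
Z = √46362 ≈ 215.32
Q(29, 260)/Z = ((-1066*29 - 1066*260 + 2*29² + 13*260² + 15*29*260)/(-82 + 260))/(√46362) = ((-30914 - 277160 + 2*841 + 13*67600 + 113100)/178)*(√46362/46362) = ((-30914 - 277160 + 1682 + 878800 + 113100)/178)*(√46362/46362) = ((1/178)*685508)*(√46362/46362) = 342754*(√46362/46362)/89 = 171377*√46362/2063109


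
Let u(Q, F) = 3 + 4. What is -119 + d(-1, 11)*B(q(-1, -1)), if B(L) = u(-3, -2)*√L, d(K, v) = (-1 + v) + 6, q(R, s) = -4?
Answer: -119 + 224*I ≈ -119.0 + 224.0*I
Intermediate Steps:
u(Q, F) = 7
d(K, v) = 5 + v
B(L) = 7*√L
-119 + d(-1, 11)*B(q(-1, -1)) = -119 + (5 + 11)*(7*√(-4)) = -119 + 16*(7*(2*I)) = -119 + 16*(14*I) = -119 + 224*I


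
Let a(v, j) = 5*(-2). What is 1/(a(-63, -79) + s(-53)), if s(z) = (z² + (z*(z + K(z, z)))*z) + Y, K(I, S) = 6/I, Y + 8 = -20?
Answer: -1/146424 ≈ -6.8295e-6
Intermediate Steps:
a(v, j) = -10
Y = -28 (Y = -8 - 20 = -28)
s(z) = -28 + z² + z²*(z + 6/z) (s(z) = (z² + (z*(z + 6/z))*z) - 28 = (z² + z²*(z + 6/z)) - 28 = -28 + z² + z²*(z + 6/z))
1/(a(-63, -79) + s(-53)) = 1/(-10 + (-28 + (-53)² + (-53)³ + 6*(-53))) = 1/(-10 + (-28 + 2809 - 148877 - 318)) = 1/(-10 - 146414) = 1/(-146424) = -1/146424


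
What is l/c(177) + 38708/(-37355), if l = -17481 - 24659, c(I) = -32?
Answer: 393225261/298840 ≈ 1315.8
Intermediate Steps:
l = -42140
l/c(177) + 38708/(-37355) = -42140/(-32) + 38708/(-37355) = -42140*(-1/32) + 38708*(-1/37355) = 10535/8 - 38708/37355 = 393225261/298840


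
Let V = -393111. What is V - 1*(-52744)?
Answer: -340367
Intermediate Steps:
V - 1*(-52744) = -393111 - 1*(-52744) = -393111 + 52744 = -340367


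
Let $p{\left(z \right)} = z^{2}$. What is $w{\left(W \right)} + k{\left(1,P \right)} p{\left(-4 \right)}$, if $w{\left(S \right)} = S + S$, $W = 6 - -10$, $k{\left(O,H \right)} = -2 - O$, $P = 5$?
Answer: $-16$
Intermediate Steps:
$W = 16$ ($W = 6 + 10 = 16$)
$w{\left(S \right)} = 2 S$
$w{\left(W \right)} + k{\left(1,P \right)} p{\left(-4 \right)} = 2 \cdot 16 + \left(-2 - 1\right) \left(-4\right)^{2} = 32 + \left(-2 - 1\right) 16 = 32 - 48 = -16$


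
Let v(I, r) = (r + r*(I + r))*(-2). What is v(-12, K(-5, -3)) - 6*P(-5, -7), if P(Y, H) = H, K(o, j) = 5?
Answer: 102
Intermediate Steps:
v(I, r) = -2*r - 2*r*(I + r)
v(-12, K(-5, -3)) - 6*P(-5, -7) = -2*5*(1 - 12 + 5) - 6*(-7) = -2*5*(-6) + 42 = 60 + 42 = 102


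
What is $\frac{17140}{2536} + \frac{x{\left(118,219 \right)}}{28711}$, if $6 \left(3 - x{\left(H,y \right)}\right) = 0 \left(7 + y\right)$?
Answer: $\frac{123028537}{18202774} \approx 6.7588$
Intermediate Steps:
$x{\left(H,y \right)} = 3$ ($x{\left(H,y \right)} = 3 - \frac{0 \left(7 + y\right)}{6} = 3 - 0 = 3 + 0 = 3$)
$\frac{17140}{2536} + \frac{x{\left(118,219 \right)}}{28711} = \frac{17140}{2536} + \frac{3}{28711} = 17140 \cdot \frac{1}{2536} + 3 \cdot \frac{1}{28711} = \frac{4285}{634} + \frac{3}{28711} = \frac{123028537}{18202774}$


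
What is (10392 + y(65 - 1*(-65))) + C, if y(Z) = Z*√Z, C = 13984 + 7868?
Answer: 32244 + 130*√130 ≈ 33726.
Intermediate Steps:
C = 21852
y(Z) = Z^(3/2)
(10392 + y(65 - 1*(-65))) + C = (10392 + (65 - 1*(-65))^(3/2)) + 21852 = (10392 + (65 + 65)^(3/2)) + 21852 = (10392 + 130^(3/2)) + 21852 = (10392 + 130*√130) + 21852 = 32244 + 130*√130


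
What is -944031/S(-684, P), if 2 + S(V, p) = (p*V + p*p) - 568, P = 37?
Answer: 944031/24509 ≈ 38.518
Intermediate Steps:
S(V, p) = -570 + p² + V*p (S(V, p) = -2 + ((p*V + p*p) - 568) = -2 + ((V*p + p²) - 568) = -2 + ((p² + V*p) - 568) = -2 + (-568 + p² + V*p) = -570 + p² + V*p)
-944031/S(-684, P) = -944031/(-570 + 37² - 684*37) = -944031/(-570 + 1369 - 25308) = -944031/(-24509) = -944031*(-1/24509) = 944031/24509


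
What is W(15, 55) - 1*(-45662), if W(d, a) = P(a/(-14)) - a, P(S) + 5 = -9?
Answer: 45593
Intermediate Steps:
P(S) = -14 (P(S) = -5 - 9 = -14)
W(d, a) = -14 - a
W(15, 55) - 1*(-45662) = (-14 - 1*55) - 1*(-45662) = (-14 - 55) + 45662 = -69 + 45662 = 45593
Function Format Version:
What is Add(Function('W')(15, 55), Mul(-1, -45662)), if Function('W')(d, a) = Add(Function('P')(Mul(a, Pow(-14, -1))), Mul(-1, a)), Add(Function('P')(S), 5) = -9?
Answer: 45593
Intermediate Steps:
Function('P')(S) = -14 (Function('P')(S) = Add(-5, -9) = -14)
Function('W')(d, a) = Add(-14, Mul(-1, a))
Add(Function('W')(15, 55), Mul(-1, -45662)) = Add(Add(-14, Mul(-1, 55)), Mul(-1, -45662)) = Add(Add(-14, -55), 45662) = Add(-69, 45662) = 45593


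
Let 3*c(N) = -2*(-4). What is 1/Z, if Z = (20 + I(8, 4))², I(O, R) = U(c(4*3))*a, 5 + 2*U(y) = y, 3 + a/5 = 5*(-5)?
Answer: 9/302500 ≈ 2.9752e-5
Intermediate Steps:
c(N) = 8/3 (c(N) = (-2*(-4))/3 = (⅓)*8 = 8/3)
a = -140 (a = -15 + 5*(5*(-5)) = -15 + 5*(-25) = -15 - 125 = -140)
U(y) = -5/2 + y/2
I(O, R) = 490/3 (I(O, R) = (-5/2 + (½)*(8/3))*(-140) = (-5/2 + 4/3)*(-140) = -7/6*(-140) = 490/3)
Z = 302500/9 (Z = (20 + 490/3)² = (550/3)² = 302500/9 ≈ 33611.)
1/Z = 1/(302500/9) = 9/302500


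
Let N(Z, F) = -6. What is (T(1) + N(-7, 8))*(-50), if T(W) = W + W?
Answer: 200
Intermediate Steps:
T(W) = 2*W
(T(1) + N(-7, 8))*(-50) = (2*1 - 6)*(-50) = (2 - 6)*(-50) = -4*(-50) = 200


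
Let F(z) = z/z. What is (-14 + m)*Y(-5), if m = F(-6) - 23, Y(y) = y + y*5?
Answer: 1080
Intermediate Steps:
F(z) = 1
Y(y) = 6*y (Y(y) = y + 5*y = 6*y)
m = -22 (m = 1 - 23 = -22)
(-14 + m)*Y(-5) = (-14 - 22)*(6*(-5)) = -36*(-30) = 1080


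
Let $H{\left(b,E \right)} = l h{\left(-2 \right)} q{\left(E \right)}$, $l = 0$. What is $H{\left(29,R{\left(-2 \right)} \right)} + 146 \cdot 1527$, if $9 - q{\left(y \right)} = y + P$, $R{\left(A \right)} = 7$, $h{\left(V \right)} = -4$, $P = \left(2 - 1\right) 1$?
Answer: $222942$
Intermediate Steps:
$P = 1$ ($P = 1 \cdot 1 = 1$)
$q{\left(y \right)} = 8 - y$ ($q{\left(y \right)} = 9 - \left(y + 1\right) = 9 - \left(1 + y\right) = 8 - y$)
$H{\left(b,E \right)} = 0$ ($H{\left(b,E \right)} = 0 \left(-4\right) \left(8 - E\right) = 0 \left(8 - E\right) = 0$)
$H{\left(29,R{\left(-2 \right)} \right)} + 146 \cdot 1527 = 0 + 146 \cdot 1527 = 0 + 222942 = 222942$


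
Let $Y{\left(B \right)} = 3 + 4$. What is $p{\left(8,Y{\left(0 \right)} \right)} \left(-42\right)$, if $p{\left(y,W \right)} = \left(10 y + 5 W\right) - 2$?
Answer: $-4746$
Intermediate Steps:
$Y{\left(B \right)} = 7$
$p{\left(y,W \right)} = -2 + 5 W + 10 y$ ($p{\left(y,W \right)} = \left(5 W + 10 y\right) - 2 = -2 + 5 W + 10 y$)
$p{\left(8,Y{\left(0 \right)} \right)} \left(-42\right) = \left(-2 + 5 \cdot 7 + 10 \cdot 8\right) \left(-42\right) = \left(-2 + 35 + 80\right) \left(-42\right) = 113 \left(-42\right) = -4746$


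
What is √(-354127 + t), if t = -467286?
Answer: I*√821413 ≈ 906.32*I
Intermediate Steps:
√(-354127 + t) = √(-354127 - 467286) = √(-821413) = I*√821413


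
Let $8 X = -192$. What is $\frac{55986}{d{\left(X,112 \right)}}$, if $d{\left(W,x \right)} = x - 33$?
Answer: $\frac{55986}{79} \approx 708.68$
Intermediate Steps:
$X = -24$ ($X = \frac{1}{8} \left(-192\right) = -24$)
$d{\left(W,x \right)} = -33 + x$ ($d{\left(W,x \right)} = x - 33 = -33 + x$)
$\frac{55986}{d{\left(X,112 \right)}} = \frac{55986}{-33 + 112} = \frac{55986}{79}$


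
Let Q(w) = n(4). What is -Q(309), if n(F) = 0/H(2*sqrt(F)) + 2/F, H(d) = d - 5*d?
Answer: -1/2 ≈ -0.50000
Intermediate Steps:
H(d) = -4*d
n(F) = 2/F (n(F) = 0/((-8*sqrt(F))) + 2/F = 0*(-1/(8*sqrt(F))) + 2/F = 0 + 2/F = 2/F)
Q(w) = 1/2 (Q(w) = 2/4 = 2*(1/4) = 1/2)
-Q(309) = -1*1/2 = -1/2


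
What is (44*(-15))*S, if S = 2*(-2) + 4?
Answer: 0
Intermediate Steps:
S = 0 (S = -4 + 4 = 0)
(44*(-15))*S = (44*(-15))*0 = -660*0 = 0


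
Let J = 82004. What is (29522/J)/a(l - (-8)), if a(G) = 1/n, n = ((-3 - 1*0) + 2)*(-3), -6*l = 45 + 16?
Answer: 44283/41002 ≈ 1.0800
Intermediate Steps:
l = -61/6 (l = -(45 + 16)/6 = -⅙*61 = -61/6 ≈ -10.167)
n = 3 (n = ((-3 + 0) + 2)*(-3) = (-3 + 2)*(-3) = -1*(-3) = 3)
a(G) = ⅓ (a(G) = 1/3 = ⅓)
(29522/J)/a(l - (-8)) = (29522/82004)/(⅓) = (29522*(1/82004))*3 = (14761/41002)*3 = 44283/41002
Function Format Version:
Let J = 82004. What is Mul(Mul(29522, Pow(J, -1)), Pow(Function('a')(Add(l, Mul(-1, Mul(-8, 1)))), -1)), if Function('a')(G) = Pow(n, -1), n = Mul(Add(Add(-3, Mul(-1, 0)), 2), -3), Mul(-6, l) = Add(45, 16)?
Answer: Rational(44283, 41002) ≈ 1.0800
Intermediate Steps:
l = Rational(-61, 6) (l = Mul(Rational(-1, 6), Add(45, 16)) = Mul(Rational(-1, 6), 61) = Rational(-61, 6) ≈ -10.167)
n = 3 (n = Mul(Add(Add(-3, 0), 2), -3) = Mul(Add(-3, 2), -3) = Mul(-1, -3) = 3)
Function('a')(G) = Rational(1, 3) (Function('a')(G) = Pow(3, -1) = Rational(1, 3))
Mul(Mul(29522, Pow(J, -1)), Pow(Function('a')(Add(l, Mul(-1, Mul(-8, 1)))), -1)) = Mul(Mul(29522, Pow(82004, -1)), Pow(Rational(1, 3), -1)) = Mul(Mul(29522, Rational(1, 82004)), 3) = Mul(Rational(14761, 41002), 3) = Rational(44283, 41002)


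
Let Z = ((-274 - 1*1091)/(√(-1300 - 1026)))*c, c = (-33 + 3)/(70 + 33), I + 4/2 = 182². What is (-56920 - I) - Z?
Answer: -90042 + 20475*I*√2326/119789 ≈ -90042.0 + 8.2435*I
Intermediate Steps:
I = 33122 (I = -2 + 182² = -2 + 33124 = 33122)
c = -30/103 ≈ -0.29126
Z = -20475*I*√2326/119789 (Z = ((-274 - 1*1091)/(√(-1300 - 1026)))*(-30/103) = ((-274 - 1091)/(√(-2326)))*(-30/103) = -1365*(-I*√2326/2326)*(-30/103) = -(-1365)*I*√2326/2326*(-30/103) = (1365*I*√2326/2326)*(-30/103) = -20475*I*√2326/119789 ≈ -8.2435*I)
(-56920 - I) - Z = (-56920 - 1*33122) - (-20475)*I*√2326/119789 = (-56920 - 33122) + 20475*I*√2326/119789 = -90042 + 20475*I*√2326/119789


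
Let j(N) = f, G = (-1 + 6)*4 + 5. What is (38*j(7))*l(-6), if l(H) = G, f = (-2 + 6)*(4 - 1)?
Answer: 11400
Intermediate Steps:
G = 25 (G = 5*4 + 5 = 20 + 5 = 25)
f = 12 (f = 4*3 = 12)
l(H) = 25
j(N) = 12
(38*j(7))*l(-6) = (38*12)*25 = 456*25 = 11400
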